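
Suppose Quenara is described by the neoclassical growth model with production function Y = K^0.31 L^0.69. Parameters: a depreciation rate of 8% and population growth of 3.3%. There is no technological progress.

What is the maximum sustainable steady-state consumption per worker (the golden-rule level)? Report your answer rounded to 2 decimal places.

At the golden rule, f'(k) = n + δ, so α·k^(α−1) = n + δ and k_gold = (α/(n + δ))^(1/(1−α)).
k_gold = (0.31/0.113)^(1/0.69) = 2.7434^1.4493 ≈ 4.3173
c_gold = f(k_gold) − (n + δ)·k_gold = 1.5737 − 0.113×4.3173 ≈ 1.0858

c_gold ≈ 1.09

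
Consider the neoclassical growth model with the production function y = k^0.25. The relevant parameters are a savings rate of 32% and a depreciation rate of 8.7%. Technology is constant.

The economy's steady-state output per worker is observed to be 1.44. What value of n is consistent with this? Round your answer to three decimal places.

Steady state requires s·f(k) = (n + δ)·k, i.e. s·k^α = (n + δ)·k.
Since y* = [s/(n + δ)]^(α/(1−α)), we have s/(n + δ) = (y*)^((1−α)/α) = 1.44^3 = 2.9860.
Therefore n + δ = s / 2.9860 = 0.32 / 2.9860 = 0.1072, so n = 0.1072 − 0.087 = 0.0202.

n ≈ 0.020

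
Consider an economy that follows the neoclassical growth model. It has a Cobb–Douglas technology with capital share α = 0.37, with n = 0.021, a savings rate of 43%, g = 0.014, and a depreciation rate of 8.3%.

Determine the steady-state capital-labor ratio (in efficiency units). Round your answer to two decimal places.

Steady state requires s·f(k) = (n + g + δ)·k, i.e. s·k^α = (n + g + δ)·k.
Dividing both sides by k: k^(1−α) = s / (n + g + δ).
k^0.63 = 0.43 / (0.021 + 0.014 + 0.083) = 0.43 / 0.118 = 3.6441
k* = 3.6441^(1/0.63) ≈ 7.7878

k* ≈ 7.79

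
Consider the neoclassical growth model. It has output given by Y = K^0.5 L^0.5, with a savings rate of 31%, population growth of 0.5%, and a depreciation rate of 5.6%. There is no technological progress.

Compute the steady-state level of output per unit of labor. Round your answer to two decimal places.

At the steady state, Δk = 0, so s·k^α = (n + δ)·k.
Dividing both sides by k: k^(1−α) = s / (n + δ).
k^0.5 = 0.31 / (0.005 + 0.056) = 0.31 / 0.061 = 5.0820
k* = 5.0820^(1/0.5) ≈ 25.8267
y* = (k*)^α = 25.8267^0.5 ≈ 5.0820

y* = 5.08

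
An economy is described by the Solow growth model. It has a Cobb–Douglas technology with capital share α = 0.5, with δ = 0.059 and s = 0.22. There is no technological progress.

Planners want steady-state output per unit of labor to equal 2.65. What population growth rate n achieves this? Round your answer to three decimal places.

Steady state requires s·f(k) = (n + δ)·k, i.e. s·k^α = (n + δ)·k.
Since y* = [s/(n + δ)]^(α/(1−α)), we have s/(n + δ) = (y*)^((1−α)/α) = 2.65^1 = 2.6500.
Therefore n + δ = s / 2.6500 = 0.22 / 2.6500 = 0.0830, so n = 0.0830 − 0.059 = 0.0240.

n ≈ 0.024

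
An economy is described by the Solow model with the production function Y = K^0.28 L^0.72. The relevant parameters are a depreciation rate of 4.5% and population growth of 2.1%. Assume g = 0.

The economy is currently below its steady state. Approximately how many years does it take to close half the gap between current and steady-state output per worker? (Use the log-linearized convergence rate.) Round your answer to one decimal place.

t_½ ≈ 14.6 years

Near the steady state the convergence rate is λ = (1 − α)(n + δ).
λ = (1 − 0.28) × 0.066 = 0.72 × 0.066 = 0.04752
Half-life = ln 2 / λ = 0.6931 / 0.04752 ≈ 14.59 years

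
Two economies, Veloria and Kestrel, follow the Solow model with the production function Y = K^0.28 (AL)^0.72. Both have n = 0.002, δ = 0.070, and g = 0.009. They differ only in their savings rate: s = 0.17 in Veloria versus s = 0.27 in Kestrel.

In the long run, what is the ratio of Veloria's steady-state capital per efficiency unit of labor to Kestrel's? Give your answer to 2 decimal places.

Steady-state k* = [s/(n + g + δ)]^(1/(1−α)), so the ratio is [ (s_V/(n + g + δ)_V) / (s_K/(n + g + δ)_K) ]^1.3889.
s_V/(n + g + δ)_V = 0.17/0.081 = 2.0988; s_K/(n + g + δ)_K = 0.27/0.081 = 3.3333.
Ratio = (2.0988/3.3333)^1.3889 = 0.6296^1.3889 ≈ 0.5259

k*_V / k*_K ≈ 0.53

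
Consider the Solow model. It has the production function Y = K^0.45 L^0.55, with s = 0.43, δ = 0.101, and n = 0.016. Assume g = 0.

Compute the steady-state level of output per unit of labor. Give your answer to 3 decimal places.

In steady state, investment equals break-even investment: s·k^α = (n + δ)·k.
Dividing both sides by k: k^(1−α) = s / (n + δ).
k^0.55 = 0.43 / (0.016 + 0.101) = 0.43 / 0.117 = 3.6752
k* = 3.6752^(1/0.55) ≈ 10.6606
y* = (k*)^α = 10.6606^0.45 ≈ 2.9007

y* ≈ 2.901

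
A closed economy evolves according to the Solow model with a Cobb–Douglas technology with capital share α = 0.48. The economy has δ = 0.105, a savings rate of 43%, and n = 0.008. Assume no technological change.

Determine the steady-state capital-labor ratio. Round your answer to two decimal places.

k* = 13.07

At the steady state, Δk = 0, so s·k^α = (n + δ)·k.
Rearranging, k^(1−α) = s / (n + δ).
k^0.52 = 0.43 / (0.008 + 0.105) = 0.43 / 0.113 = 3.8053
k* = 3.8053^(1/0.52) ≈ 13.0657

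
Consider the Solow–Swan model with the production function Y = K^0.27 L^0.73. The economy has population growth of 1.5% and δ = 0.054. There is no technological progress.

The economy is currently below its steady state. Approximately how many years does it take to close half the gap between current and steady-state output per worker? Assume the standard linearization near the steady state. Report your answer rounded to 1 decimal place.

Near the steady state the convergence rate is λ = (1 − α)(n + δ).
λ = (1 − 0.27) × 0.069 = 0.73 × 0.069 = 0.05037
Half-life = ln 2 / λ = 0.6931 / 0.05037 ≈ 13.76 years

t_½ ≈ 13.8 years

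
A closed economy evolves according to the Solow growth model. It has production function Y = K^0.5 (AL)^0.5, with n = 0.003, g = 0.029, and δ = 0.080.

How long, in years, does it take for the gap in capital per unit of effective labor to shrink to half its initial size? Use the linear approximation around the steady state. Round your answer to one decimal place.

half-life ≈ 12.4 years

Near the steady state the convergence rate is λ = (1 − α)(n + g + δ).
λ = (1 − 0.5) × 0.112 = 0.5 × 0.112 = 0.0560
Half-life = ln 2 / λ = 0.6931 / 0.0560 ≈ 12.38 years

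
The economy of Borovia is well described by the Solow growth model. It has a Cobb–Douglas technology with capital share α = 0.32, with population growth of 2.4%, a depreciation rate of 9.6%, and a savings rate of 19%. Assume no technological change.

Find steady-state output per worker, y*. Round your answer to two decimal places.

y* = 1.24

At the steady state, Δk = 0, so s·k^α = (n + δ)·k.
Dividing both sides by k: k^(1−α) = s / (n + δ).
k^0.68 = 0.19 / (0.024 + 0.096) = 0.19 / 0.120 = 1.5833
k* = 1.5833^(1/0.68) ≈ 1.9655
y* = (k*)^α = 1.9655^0.32 ≈ 1.2414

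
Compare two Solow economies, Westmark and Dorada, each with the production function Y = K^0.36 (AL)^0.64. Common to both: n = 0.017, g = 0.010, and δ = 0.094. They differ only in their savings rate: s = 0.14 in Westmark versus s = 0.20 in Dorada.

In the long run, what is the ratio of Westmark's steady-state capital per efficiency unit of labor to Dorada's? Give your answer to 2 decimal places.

k*_W / k*_D ≈ 0.57

Steady-state k* = [s/(n + g + δ)]^(1/(1−α)), so the ratio is [ (s_W/(n + g + δ)_W) / (s_D/(n + g + δ)_D) ]^1.5625.
s_W/(n + g + δ)_W = 0.14/0.121 = 1.1570; s_D/(n + g + δ)_D = 0.20/0.121 = 1.6529.
Ratio = (1.1570/1.6529)^1.5625 = 0.7000^1.5625 ≈ 0.5728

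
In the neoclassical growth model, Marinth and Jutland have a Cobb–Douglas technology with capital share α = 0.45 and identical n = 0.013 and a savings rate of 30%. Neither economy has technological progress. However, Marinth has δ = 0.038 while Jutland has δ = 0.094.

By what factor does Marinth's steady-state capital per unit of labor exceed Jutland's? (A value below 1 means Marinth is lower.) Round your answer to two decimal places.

k*_M / k*_J ≈ 3.85

Steady-state k* = [s/(n + δ)]^(1/(1−α)), so the ratio is [ (s_M/(n + δ)_M) / (s_J/(n + δ)_J) ]^1.8182.
s_M/(n + δ)_M = 0.30/0.051 = 5.8824; s_J/(n + δ)_J = 0.30/0.107 = 2.8037.
Ratio = (5.8824/2.8037)^1.8182 = 2.0981^1.8182 ≈ 3.8472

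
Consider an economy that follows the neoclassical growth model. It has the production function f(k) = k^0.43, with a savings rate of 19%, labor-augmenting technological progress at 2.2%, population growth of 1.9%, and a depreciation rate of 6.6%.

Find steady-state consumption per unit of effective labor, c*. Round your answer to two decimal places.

c* = 1.25

At the steady state, Δk = 0, so s·k^α = (n + g + δ)·k.
Rearranging, k^(1−α) = s / (n + g + δ).
k^0.57 = 0.19 / (0.019 + 0.022 + 0.066) = 0.19 / 0.107 = 1.7757
k* = 1.7757^(1/0.57) ≈ 2.7384
y* = (k*)^α = 2.7384^0.43 ≈ 1.5421
c* = (1 − s)·y* = (1 − 0.19) × 1.5421 ≈ 1.2491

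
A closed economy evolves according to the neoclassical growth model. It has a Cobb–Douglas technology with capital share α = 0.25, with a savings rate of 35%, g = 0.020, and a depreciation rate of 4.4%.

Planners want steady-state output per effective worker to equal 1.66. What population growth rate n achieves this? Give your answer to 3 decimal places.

n ≈ 0.013

In steady state, investment equals break-even investment: s·k^α = (n + g + δ)·k.
Since y* = [s/(n + g + δ)]^(α/(1−α)), we have s/(n + g + δ) = (y*)^((1−α)/α) = 1.66^3 = 4.5743.
Therefore n + g + δ = s / 4.5743 = 0.35 / 4.5743 = 0.0765, so n = 0.0765 − 0.064 = 0.0125.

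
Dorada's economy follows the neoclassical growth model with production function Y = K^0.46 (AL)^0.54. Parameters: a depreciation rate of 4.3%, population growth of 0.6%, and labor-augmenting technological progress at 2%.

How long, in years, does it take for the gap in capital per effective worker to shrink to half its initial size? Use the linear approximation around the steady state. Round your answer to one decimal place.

Near the steady state the convergence rate is λ = (1 − α)(n + g + δ).
λ = (1 − 0.46) × 0.069 = 0.54 × 0.069 = 0.03726
Half-life = ln 2 / λ = 0.6931 / 0.03726 ≈ 18.60 years

t_½ ≈ 18.6 years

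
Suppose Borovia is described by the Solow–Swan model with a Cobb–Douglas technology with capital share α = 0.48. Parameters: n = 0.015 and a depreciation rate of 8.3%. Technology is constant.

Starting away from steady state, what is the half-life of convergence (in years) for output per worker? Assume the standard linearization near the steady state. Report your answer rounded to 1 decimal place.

half-life ≈ 13.6 years

Near the steady state the convergence rate is λ = (1 − α)(n + δ).
λ = (1 − 0.48) × 0.098 = 0.52 × 0.098 = 0.05096
Half-life = ln 2 / λ = 0.6931 / 0.05096 ≈ 13.60 years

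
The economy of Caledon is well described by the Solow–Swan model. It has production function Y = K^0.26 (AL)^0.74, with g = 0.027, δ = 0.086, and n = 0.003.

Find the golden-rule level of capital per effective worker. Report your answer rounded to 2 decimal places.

k_gold ≈ 2.98

The golden rule sets f'(k) = n + g + δ, i.e. α·k^(α−1) = n + g + δ.
So k^(1−α) = α / (n + g + δ) = 0.26 / 0.116 = 2.2414.
k_gold = 2.2414^(1/0.74) ≈ 2.9763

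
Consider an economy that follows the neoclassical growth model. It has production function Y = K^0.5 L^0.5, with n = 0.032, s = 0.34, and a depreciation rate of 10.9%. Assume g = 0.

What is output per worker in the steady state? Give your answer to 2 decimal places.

At the steady state, Δk = 0, so s·k^α = (n + δ)·k.
Rearranging, k^(1−α) = s / (n + δ).
k^0.5 = 0.34 / (0.032 + 0.109) = 0.34 / 0.141 = 2.4113
k* = 2.4113^(1/0.5) ≈ 5.8144
y* = (k*)^α = 5.8144^0.5 ≈ 2.4113

y* ≈ 2.41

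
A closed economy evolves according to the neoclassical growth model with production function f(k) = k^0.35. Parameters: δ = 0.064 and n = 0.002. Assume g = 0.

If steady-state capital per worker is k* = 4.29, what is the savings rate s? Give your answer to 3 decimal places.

s ≈ 0.170

At the steady state, Δk = 0, so s·k^α = (n + δ)·k.
So s / (n + δ) = (k*)^(1−α) = 4.29^0.65 = 2.5769.
Therefore s = 2.5769 × (n + δ) = 2.5769 × 0.066 = 0.1701.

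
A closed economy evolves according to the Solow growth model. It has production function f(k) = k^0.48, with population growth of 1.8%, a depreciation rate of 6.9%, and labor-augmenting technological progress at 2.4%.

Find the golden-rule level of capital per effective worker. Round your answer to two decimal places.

The golden rule sets f'(k) = n + g + δ, i.e. α·k^(α−1) = n + g + δ.
So k^(1−α) = α / (n + g + δ) = 0.48 / 0.111 = 4.3243.
k_gold = 4.3243^(1/0.52) ≈ 16.7076

k_gold ≈ 16.71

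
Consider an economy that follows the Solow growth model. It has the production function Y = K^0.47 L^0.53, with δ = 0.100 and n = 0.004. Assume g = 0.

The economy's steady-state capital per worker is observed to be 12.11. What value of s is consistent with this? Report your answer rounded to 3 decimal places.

In steady state, investment equals break-even investment: s·k^α = (n + δ)·k.
So s / (n + δ) = (k*)^(1−α) = 12.11^0.53 = 3.7503.
Therefore s = 3.7503 × (n + δ) = 3.7503 × 0.104 = 0.3900.

s ≈ 0.390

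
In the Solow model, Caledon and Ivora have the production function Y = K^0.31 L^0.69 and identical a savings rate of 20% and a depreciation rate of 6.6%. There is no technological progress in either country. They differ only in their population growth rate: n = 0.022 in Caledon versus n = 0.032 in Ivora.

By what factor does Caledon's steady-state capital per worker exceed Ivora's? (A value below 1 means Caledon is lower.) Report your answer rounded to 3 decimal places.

Steady-state k* = [s/(n + δ)]^(1/(1−α)), so the ratio is [ (s_C/(n + δ)_C) / (s_I/(n + δ)_I) ]^1.4493.
s_C/(n + δ)_C = 0.20/0.088 = 2.2727; s_I/(n + δ)_I = 0.20/0.098 = 2.0408.
Ratio = (2.2727/2.0408)^1.4493 = 1.1136^1.4493 ≈ 1.1688

ratio ≈ 1.169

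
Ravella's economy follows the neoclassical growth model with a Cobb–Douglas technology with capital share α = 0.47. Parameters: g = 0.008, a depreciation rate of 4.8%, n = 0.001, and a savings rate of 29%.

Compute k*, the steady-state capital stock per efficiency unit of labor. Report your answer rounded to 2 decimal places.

k* = 21.53

In steady state, investment equals break-even investment: s·k^α = (n + g + δ)·k.
Rearranging, k^(1−α) = s / (n + g + δ).
k^0.53 = 0.29 / (0.001 + 0.008 + 0.048) = 0.29 / 0.057 = 5.0877
k* = 5.0877^(1/0.53) ≈ 21.5308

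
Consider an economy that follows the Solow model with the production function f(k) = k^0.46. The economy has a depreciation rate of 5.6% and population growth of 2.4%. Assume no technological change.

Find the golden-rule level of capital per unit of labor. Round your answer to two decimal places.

The golden rule sets f'(k) = n + δ, i.e. α·k^(α−1) = n + δ.
So k^(1−α) = α / (n + δ) = 0.46 / 0.080 = 5.7500.
k_gold = 5.7500^(1/0.54) ≈ 25.5148

k_gold ≈ 25.51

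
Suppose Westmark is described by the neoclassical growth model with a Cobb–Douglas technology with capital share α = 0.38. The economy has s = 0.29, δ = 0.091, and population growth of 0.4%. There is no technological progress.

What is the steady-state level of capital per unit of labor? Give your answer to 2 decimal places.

In steady state, investment equals break-even investment: s·k^α = (n + δ)·k.
Dividing both sides by k: k^(1−α) = s / (n + δ).
k^0.62 = 0.29 / (0.004 + 0.091) = 0.29 / 0.095 = 3.0526
k* = 3.0526^(1/0.62) ≈ 6.0496

k* ≈ 6.05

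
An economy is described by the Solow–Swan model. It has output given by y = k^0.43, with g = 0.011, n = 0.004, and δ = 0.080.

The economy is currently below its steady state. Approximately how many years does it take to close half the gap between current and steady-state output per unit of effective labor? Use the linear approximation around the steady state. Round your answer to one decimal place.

Near the steady state the convergence rate is λ = (1 − α)(n + g + δ).
λ = (1 − 0.43) × 0.095 = 0.57 × 0.095 = 0.05415
Half-life = ln 2 / λ = 0.6931 / 0.05415 ≈ 12.80 years

about 12.8 years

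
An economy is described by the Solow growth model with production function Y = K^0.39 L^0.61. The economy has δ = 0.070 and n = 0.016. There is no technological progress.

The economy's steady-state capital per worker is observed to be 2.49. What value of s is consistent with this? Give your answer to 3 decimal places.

At the steady state, Δk = 0, so s·k^α = (n + δ)·k.
So s / (n + δ) = (k*)^(1−α) = 2.49^0.61 = 1.7445.
Therefore s = 1.7445 × (n + δ) = 1.7445 × 0.086 = 0.1500.

s ≈ 0.150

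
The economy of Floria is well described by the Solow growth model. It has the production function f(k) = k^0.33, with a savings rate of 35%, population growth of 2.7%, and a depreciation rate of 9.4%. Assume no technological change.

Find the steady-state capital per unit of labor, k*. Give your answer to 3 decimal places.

k* ≈ 4.881

Steady state requires s·f(k) = (n + δ)·k, i.e. s·k^α = (n + δ)·k.
Dividing both sides by k: k^(1−α) = s / (n + δ).
k^0.67 = 0.35 / (0.027 + 0.094) = 0.35 / 0.121 = 2.8926
k* = 2.8926^(1/0.67) ≈ 4.8808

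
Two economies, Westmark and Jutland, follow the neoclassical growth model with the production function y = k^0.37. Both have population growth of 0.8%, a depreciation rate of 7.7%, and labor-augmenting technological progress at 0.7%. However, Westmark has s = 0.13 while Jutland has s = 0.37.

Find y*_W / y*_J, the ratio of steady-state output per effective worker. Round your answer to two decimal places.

Steady-state y* = [s/(n + g + δ)]^(α/(1−α)), so the ratio is [ (s_W/(n + g + δ)_W) / (s_J/(n + g + δ)_J) ]^0.5873.
s_W/(n + g + δ)_W = 0.13/0.092 = 1.4130; s_J/(n + g + δ)_J = 0.37/0.092 = 4.0217.
Ratio = (1.4130/4.0217)^0.5873 = 0.3513^0.5873 ≈ 0.5410

y*_W / y*_J ≈ 0.54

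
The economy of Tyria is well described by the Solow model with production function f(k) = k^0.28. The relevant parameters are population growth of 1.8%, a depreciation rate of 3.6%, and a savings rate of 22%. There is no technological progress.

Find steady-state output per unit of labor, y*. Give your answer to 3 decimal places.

y* ≈ 1.727

Steady state requires s·f(k) = (n + δ)·k, i.e. s·k^α = (n + δ)·k.
Rearranging, k^(1−α) = s / (n + δ).
k^0.72 = 0.22 / (0.018 + 0.036) = 0.22 / 0.054 = 4.0741
k* = 4.0741^(1/0.72) ≈ 7.0350
y* = (k*)^α = 7.0350^0.28 ≈ 1.7268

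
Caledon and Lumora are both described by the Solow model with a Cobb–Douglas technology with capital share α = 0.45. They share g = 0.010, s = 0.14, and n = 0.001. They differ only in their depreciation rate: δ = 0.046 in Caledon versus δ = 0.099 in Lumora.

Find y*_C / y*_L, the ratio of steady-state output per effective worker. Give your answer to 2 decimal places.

y*_C / y*_L ≈ 1.71

Steady-state y* = [s/(n + g + δ)]^(α/(1−α)), so the ratio is [ (s_C/(n + g + δ)_C) / (s_L/(n + g + δ)_L) ]^0.8182.
s_C/(n + g + δ)_C = 0.14/0.057 = 2.4561; s_L/(n + g + δ)_L = 0.14/0.110 = 1.2727.
Ratio = (2.4561/1.2727)^0.8182 = 1.9298^0.8182 ≈ 1.7124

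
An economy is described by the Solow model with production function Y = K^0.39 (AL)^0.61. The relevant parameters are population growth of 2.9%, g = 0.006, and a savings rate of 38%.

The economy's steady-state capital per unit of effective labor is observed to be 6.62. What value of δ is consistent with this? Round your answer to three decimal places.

δ ≈ 0.085

At the steady state, Δk = 0, so s·k^α = (n + g + δ)·k.
So s / (n + g + δ) = (k*)^(1−α) = 6.62^0.61 = 3.1675.
Therefore n + g + δ = s / 3.1675 = 0.38 / 3.1675 = 0.1200, so δ = 0.1200 − 0.035 = 0.0850.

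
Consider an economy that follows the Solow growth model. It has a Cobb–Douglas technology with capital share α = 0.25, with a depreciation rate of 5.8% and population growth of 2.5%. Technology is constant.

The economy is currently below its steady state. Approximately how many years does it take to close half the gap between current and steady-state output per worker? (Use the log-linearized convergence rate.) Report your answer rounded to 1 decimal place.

half-life ≈ 11.1 years

Near the steady state the convergence rate is λ = (1 − α)(n + δ).
λ = (1 − 0.25) × 0.083 = 0.75 × 0.083 = 0.06225
Half-life = ln 2 / λ = 0.6931 / 0.06225 ≈ 11.13 years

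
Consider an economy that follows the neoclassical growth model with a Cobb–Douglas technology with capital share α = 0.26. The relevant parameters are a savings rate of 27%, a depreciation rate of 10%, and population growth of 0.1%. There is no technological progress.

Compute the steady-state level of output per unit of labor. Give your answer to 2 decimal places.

At the steady state, Δk = 0, so s·k^α = (n + δ)·k.
Rearranging, k^(1−α) = s / (n + δ).
k^0.74 = 0.27 / (0.001 + 0.100) = 0.27 / 0.101 = 2.6733
k* = 2.6733^(1/0.74) ≈ 3.7765
y* = (k*)^α = 3.7765^0.26 ≈ 1.4127

y* ≈ 1.41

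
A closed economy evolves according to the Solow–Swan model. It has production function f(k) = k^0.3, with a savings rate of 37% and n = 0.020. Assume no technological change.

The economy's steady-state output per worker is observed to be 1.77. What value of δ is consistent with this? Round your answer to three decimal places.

In steady state, investment equals break-even investment: s·k^α = (n + δ)·k.
Since y* = [s/(n + δ)]^(α/(1−α)), we have s/(n + δ) = (y*)^((1−α)/α) = 1.77^2.3333 = 3.7896.
Therefore n + δ = s / 3.7896 = 0.37 / 3.7896 = 0.0976, so δ = 0.0976 − 0.020 = 0.0776.

δ ≈ 0.078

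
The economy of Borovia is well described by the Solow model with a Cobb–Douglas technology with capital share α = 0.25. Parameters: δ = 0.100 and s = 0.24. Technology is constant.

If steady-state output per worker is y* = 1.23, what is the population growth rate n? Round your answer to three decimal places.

n ≈ 0.029

Steady state requires s·f(k) = (n + δ)·k, i.e. s·k^α = (n + δ)·k.
Since y* = [s/(n + δ)]^(α/(1−α)), we have s/(n + δ) = (y*)^((1−α)/α) = 1.23^3 = 1.8609.
Therefore n + δ = s / 1.8609 = 0.24 / 1.8609 = 0.1290, so n = 0.1290 − 0.100 = 0.0290.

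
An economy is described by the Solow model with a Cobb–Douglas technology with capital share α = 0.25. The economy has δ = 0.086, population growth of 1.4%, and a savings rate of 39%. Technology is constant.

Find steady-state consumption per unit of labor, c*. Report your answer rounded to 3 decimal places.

c* = 0.960

At the steady state, Δk = 0, so s·k^α = (n + δ)·k.
Rearranging, k^(1−α) = s / (n + δ).
k^0.75 = 0.39 / (0.014 + 0.086) = 0.39 / 0.100 = 3.9000
k* = 3.9000^(1/0.75) ≈ 6.1388
y* = (k*)^α = 6.1388^0.25 ≈ 1.5741
c* = (1 − s)·y* = (1 − 0.39) × 1.5741 ≈ 0.9602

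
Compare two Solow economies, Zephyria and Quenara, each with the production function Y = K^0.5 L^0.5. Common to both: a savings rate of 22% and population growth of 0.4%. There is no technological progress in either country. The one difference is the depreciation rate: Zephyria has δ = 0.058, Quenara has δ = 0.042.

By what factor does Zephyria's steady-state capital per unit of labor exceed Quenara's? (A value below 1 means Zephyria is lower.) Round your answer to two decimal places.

Steady-state k* = [s/(n + δ)]^(1/(1−α)), so the ratio is [ (s_Z/(n + δ)_Z) / (s_Q/(n + δ)_Q) ]^2.
s_Z/(n + δ)_Z = 0.22/0.062 = 3.5484; s_Q/(n + δ)_Q = 0.22/0.046 = 4.7826.
Ratio = (3.5484/4.7826)^2 = 0.7419^2 ≈ 0.5504

ratio ≈ 0.55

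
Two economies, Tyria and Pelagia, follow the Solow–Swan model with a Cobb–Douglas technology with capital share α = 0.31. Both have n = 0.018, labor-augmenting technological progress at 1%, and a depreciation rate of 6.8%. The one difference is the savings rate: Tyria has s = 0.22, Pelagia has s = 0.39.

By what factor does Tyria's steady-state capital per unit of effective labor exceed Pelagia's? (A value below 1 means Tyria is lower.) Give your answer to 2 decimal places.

ratio ≈ 0.44

Steady-state k* = [s/(n + g + δ)]^(1/(1−α)), so the ratio is [ (s_T/(n + g + δ)_T) / (s_P/(n + g + δ)_P) ]^1.4493.
s_T/(n + g + δ)_T = 0.22/0.096 = 2.2917; s_P/(n + g + δ)_P = 0.39/0.096 = 4.0625.
Ratio = (2.2917/4.0625)^1.4493 = 0.5641^1.4493 ≈ 0.4362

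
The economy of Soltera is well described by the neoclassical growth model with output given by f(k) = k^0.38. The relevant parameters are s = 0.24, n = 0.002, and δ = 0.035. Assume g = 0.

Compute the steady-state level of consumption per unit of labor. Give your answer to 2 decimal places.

c* = 2.39

In steady state, investment equals break-even investment: s·k^α = (n + δ)·k.
Dividing both sides by k: k^(1−α) = s / (n + δ).
k^0.62 = 0.24 / (0.002 + 0.035) = 0.24 / 0.037 = 6.4865
k* = 6.4865^(1/0.62) ≈ 20.4030
y* = (k*)^α = 20.4030^0.38 ≈ 3.1455
c* = (1 − s)·y* = (1 − 0.24) × 3.1455 ≈ 2.3906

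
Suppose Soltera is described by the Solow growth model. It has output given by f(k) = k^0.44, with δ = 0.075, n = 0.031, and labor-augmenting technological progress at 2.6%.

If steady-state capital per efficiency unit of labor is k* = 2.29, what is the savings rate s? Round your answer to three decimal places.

s ≈ 0.210

Steady state requires s·f(k) = (n + g + δ)·k, i.e. s·k^α = (n + g + δ)·k.
So s / (n + g + δ) = (k*)^(1−α) = 2.29^0.56 = 1.5904.
Therefore s = 1.5904 × (n + g + δ) = 1.5904 × 0.132 = 0.2099.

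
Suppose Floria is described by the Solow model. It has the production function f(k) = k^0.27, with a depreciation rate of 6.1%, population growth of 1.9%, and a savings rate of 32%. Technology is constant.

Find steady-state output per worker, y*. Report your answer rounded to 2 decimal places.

y* = 1.67

At the steady state, Δk = 0, so s·k^α = (n + δ)·k.
Dividing both sides by k: k^(1−α) = s / (n + δ).
k^0.73 = 0.32 / (0.019 + 0.061) = 0.32 / 0.080 = 4.0000
k* = 4.0000^(1/0.73) ≈ 6.6794
y* = (k*)^α = 6.6794^0.27 ≈ 1.6699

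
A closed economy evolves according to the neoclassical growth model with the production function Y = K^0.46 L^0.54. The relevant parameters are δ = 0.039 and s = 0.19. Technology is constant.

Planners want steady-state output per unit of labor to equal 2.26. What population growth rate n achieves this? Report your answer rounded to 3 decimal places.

At the steady state, Δk = 0, so s·k^α = (n + δ)·k.
Since y* = [s/(n + δ)]^(α/(1−α)), we have s/(n + δ) = (y*)^((1−α)/α) = 2.26^1.1739 = 2.6043.
Therefore n + δ = s / 2.6043 = 0.19 / 2.6043 = 0.0730, so n = 0.0730 − 0.039 = 0.0340.

n ≈ 0.034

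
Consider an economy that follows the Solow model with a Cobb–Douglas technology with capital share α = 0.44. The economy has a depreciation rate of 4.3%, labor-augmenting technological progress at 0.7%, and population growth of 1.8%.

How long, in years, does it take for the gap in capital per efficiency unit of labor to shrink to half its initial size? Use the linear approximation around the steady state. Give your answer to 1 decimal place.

Near the steady state the convergence rate is λ = (1 − α)(n + g + δ).
λ = (1 − 0.44) × 0.068 = 0.56 × 0.068 = 0.03808
Half-life = ln 2 / λ = 0.6931 / 0.03808 ≈ 18.20 years

about 18.2 years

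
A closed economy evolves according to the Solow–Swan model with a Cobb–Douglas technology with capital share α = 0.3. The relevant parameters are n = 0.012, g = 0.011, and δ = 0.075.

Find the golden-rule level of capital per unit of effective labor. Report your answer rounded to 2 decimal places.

k_gold ≈ 4.94

The golden rule sets f'(k) = n + g + δ, i.e. α·k^(α−1) = n + g + δ.
So k^(1−α) = α / (n + g + δ) = 0.3 / 0.098 = 3.0612.
k_gold = 3.0612^(1/0.7) ≈ 4.9446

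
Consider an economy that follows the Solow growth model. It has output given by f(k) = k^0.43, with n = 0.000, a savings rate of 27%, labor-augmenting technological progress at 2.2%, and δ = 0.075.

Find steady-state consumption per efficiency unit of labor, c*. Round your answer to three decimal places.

At the steady state, Δk = 0, so s·k^α = (n + g + δ)·k.
Dividing both sides by k: k^(1−α) = s / (n + g + δ).
k^0.57 = 0.27 / (0.000 + 0.022 + 0.075) = 0.27 / 0.097 = 2.7835
k* = 2.7835^(1/0.57) ≈ 6.0254
y* = (k*)^α = 6.0254^0.43 ≈ 2.1647
c* = (1 − s)·y* = (1 − 0.27) × 2.1647 ≈ 1.5802

c* = 1.580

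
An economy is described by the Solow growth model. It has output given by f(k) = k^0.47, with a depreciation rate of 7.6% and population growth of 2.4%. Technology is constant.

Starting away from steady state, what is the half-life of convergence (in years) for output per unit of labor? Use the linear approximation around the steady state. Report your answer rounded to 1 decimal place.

t_½ ≈ 13.1 years

Near the steady state the convergence rate is λ = (1 − α)(n + δ).
λ = (1 − 0.47) × 0.100 = 0.53 × 0.100 = 0.0530
Half-life = ln 2 / λ = 0.6931 / 0.0530 ≈ 13.08 years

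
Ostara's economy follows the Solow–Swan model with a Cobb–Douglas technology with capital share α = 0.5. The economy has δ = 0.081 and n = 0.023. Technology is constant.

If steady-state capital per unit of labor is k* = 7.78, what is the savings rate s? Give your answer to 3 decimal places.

s ≈ 0.290

Steady state requires s·f(k) = (n + δ)·k, i.e. s·k^α = (n + δ)·k.
So s / (n + δ) = (k*)^(1−α) = 7.78^0.5 = 2.7893.
Therefore s = 2.7893 × (n + δ) = 2.7893 × 0.104 = 0.2901.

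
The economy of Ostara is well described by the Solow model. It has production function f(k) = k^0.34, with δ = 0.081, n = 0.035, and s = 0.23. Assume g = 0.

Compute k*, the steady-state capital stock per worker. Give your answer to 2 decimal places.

k* = 2.82

Steady state requires s·f(k) = (n + δ)·k, i.e. s·k^α = (n + δ)·k.
Dividing both sides by k: k^(1−α) = s / (n + δ).
k^0.66 = 0.23 / (0.035 + 0.081) = 0.23 / 0.116 = 1.9828
k* = 1.9828^(1/0.66) ≈ 2.8211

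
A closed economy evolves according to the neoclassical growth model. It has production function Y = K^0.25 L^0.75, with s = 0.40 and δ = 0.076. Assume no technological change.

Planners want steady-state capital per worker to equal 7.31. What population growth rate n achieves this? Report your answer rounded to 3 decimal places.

Steady state requires s·f(k) = (n + δ)·k, i.e. s·k^α = (n + δ)·k.
So s / (n + δ) = (k*)^(1−α) = 7.31^0.75 = 4.4457.
Therefore n + δ = s / 4.4457 = 0.40 / 4.4457 = 0.0900, so n = 0.0900 − 0.076 = 0.0140.

n ≈ 0.014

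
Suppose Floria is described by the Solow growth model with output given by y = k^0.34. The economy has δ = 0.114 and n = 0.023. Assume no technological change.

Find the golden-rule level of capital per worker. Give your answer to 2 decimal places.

The golden rule sets f'(k) = n + δ, i.e. α·k^(α−1) = n + δ.
So k^(1−α) = α / (n + δ) = 0.34 / 0.137 = 2.4818.
k_gold = 2.4818^(1/0.66) ≈ 3.9640

k_gold ≈ 3.96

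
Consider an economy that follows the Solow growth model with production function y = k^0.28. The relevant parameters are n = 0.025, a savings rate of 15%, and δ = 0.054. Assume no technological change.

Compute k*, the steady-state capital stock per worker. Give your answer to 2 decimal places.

k* ≈ 2.44

In steady state, investment equals break-even investment: s·k^α = (n + δ)·k.
Dividing both sides by k: k^(1−α) = s / (n + δ).
k^0.72 = 0.15 / (0.025 + 0.054) = 0.15 / 0.079 = 1.8987
k* = 1.8987^(1/0.72) ≈ 2.4364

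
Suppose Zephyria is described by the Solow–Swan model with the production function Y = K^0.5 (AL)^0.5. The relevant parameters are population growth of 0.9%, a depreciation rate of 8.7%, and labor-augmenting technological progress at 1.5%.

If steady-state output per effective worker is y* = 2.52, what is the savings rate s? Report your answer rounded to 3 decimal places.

s ≈ 0.280

In steady state, investment equals break-even investment: s·k^α = (n + g + δ)·k.
Since y* = [s/(n + g + δ)]^(α/(1−α)), we have s/(n + g + δ) = (y*)^((1−α)/α) = 2.52^1 = 2.5200.
Therefore s = 2.5200 × (n + g + δ) = 2.5200 × 0.111 = 0.2797.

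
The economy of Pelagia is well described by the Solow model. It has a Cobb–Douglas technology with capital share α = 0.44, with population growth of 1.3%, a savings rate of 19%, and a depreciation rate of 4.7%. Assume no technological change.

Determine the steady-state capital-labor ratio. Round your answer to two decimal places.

k* = 7.83

Steady state requires s·f(k) = (n + δ)·k, i.e. s·k^α = (n + δ)·k.
Dividing both sides by k: k^(1−α) = s / (n + δ).
k^0.56 = 0.19 / (0.013 + 0.047) = 0.19 / 0.060 = 3.1667
k* = 3.1667^(1/0.56) ≈ 7.8332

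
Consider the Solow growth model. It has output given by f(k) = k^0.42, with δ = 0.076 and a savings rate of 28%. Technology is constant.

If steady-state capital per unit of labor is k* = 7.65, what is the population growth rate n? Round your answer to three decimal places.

Steady state requires s·f(k) = (n + δ)·k, i.e. s·k^α = (n + δ)·k.
So s / (n + δ) = (k*)^(1−α) = 7.65^0.58 = 3.2548.
Therefore n + δ = s / 3.2548 = 0.28 / 3.2548 = 0.0860, so n = 0.0860 − 0.076 = 0.0100.

n ≈ 0.010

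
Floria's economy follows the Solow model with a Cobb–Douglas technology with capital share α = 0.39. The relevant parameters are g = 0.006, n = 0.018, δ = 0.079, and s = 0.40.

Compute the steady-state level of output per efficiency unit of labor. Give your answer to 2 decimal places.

At the steady state, Δk = 0, so s·k^α = (n + g + δ)·k.
Dividing both sides by k: k^(1−α) = s / (n + g + δ).
k^0.61 = 0.40 / (0.018 + 0.006 + 0.079) = 0.40 / 0.103 = 3.8835
k* = 3.8835^(1/0.61) ≈ 9.2457
y* = (k*)^α = 9.2457^0.39 ≈ 2.3808

y* ≈ 2.38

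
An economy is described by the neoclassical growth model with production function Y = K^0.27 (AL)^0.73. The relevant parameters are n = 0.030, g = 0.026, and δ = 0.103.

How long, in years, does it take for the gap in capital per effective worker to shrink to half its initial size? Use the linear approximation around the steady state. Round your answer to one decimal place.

about 6.0 years

Near the steady state the convergence rate is λ = (1 − α)(n + g + δ).
λ = (1 − 0.27) × 0.159 = 0.73 × 0.159 = 0.11607
Half-life = ln 2 / λ = 0.6931 / 0.11607 ≈ 5.97 years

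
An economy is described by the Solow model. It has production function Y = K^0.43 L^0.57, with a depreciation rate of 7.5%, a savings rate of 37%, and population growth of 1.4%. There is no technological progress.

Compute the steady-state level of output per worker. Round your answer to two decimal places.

y* = 2.93

Steady state requires s·f(k) = (n + δ)·k, i.e. s·k^α = (n + δ)·k.
Rearranging, k^(1−α) = s / (n + δ).
k^0.57 = 0.37 / (0.014 + 0.075) = 0.37 / 0.089 = 4.1573
k* = 4.1573^(1/0.57) ≈ 12.1796
y* = (k*)^α = 12.1796^0.43 ≈ 2.9297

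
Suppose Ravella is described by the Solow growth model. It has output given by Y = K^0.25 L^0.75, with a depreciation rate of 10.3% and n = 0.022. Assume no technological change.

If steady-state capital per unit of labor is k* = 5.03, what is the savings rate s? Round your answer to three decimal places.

In steady state, investment equals break-even investment: s·k^α = (n + δ)·k.
So s / (n + δ) = (k*)^(1−α) = 5.03^0.75 = 3.3587.
Therefore s = 3.3587 × (n + δ) = 3.3587 × 0.125 = 0.4198.

s ≈ 0.420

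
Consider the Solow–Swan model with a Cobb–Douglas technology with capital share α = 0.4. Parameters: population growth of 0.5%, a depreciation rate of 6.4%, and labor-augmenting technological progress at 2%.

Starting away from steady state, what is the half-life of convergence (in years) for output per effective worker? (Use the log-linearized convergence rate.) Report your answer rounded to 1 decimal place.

Near the steady state the convergence rate is λ = (1 − α)(n + g + δ).
λ = (1 − 0.4) × 0.089 = 0.6 × 0.089 = 0.0534
Half-life = ln 2 / λ = 0.6931 / 0.0534 ≈ 12.98 years

t_½ ≈ 13.0 years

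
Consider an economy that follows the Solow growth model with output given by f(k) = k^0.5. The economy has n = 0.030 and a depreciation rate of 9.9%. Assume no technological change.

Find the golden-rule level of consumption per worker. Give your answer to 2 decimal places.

At the golden rule, f'(k) = n + δ, so α·k^(α−1) = n + δ and k_gold = (α/(n + δ))^(1/(1−α)).
k_gold = (0.5/0.129)^(1/0.5) = 3.8760^2 ≈ 15.0234
c_gold = f(k_gold) − (n + δ)·k_gold = 3.8760 − 0.129×15.0234 ≈ 1.9380

c_gold ≈ 1.94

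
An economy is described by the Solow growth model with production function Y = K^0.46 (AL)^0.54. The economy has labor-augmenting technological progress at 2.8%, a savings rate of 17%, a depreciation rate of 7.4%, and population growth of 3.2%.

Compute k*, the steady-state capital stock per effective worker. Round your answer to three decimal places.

k* = 1.554

Steady state requires s·f(k) = (n + g + δ)·k, i.e. s·k^α = (n + g + δ)·k.
Dividing both sides by k: k^(1−α) = s / (n + g + δ).
k^0.54 = 0.17 / (0.032 + 0.028 + 0.074) = 0.17 / 0.134 = 1.2687
k* = 1.2687^(1/0.54) ≈ 1.5538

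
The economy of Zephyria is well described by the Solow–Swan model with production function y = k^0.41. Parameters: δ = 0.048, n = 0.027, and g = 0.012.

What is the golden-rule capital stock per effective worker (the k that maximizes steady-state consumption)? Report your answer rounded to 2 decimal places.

The golden rule sets f'(k) = n + g + δ, i.e. α·k^(α−1) = n + g + δ.
So k^(1−α) = α / (n + g + δ) = 0.41 / 0.087 = 4.7126.
k_gold = 4.7126^(1/0.59) ≈ 13.8395

k_gold ≈ 13.84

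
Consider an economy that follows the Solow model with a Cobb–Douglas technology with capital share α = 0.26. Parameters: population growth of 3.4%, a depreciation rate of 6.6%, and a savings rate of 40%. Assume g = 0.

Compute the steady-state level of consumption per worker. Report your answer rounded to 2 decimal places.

Steady state requires s·f(k) = (n + δ)·k, i.e. s·k^α = (n + δ)·k.
Dividing both sides by k: k^(1−α) = s / (n + δ).
k^0.74 = 0.40 / (0.034 + 0.066) = 0.40 / 0.100 = 4.0000
k* = 4.0000^(1/0.74) ≈ 6.5102
y* = (k*)^α = 6.5102^0.26 ≈ 1.6276
c* = (1 − s)·y* = (1 − 0.40) × 1.6276 ≈ 0.9766

c* = 0.98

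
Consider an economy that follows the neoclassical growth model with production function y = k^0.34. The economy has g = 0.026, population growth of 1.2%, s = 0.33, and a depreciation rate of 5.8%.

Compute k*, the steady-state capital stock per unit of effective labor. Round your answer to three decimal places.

k* = 6.494

In steady state, investment equals break-even investment: s·k^α = (n + g + δ)·k.
Rearranging, k^(1−α) = s / (n + g + δ).
k^0.66 = 0.33 / (0.012 + 0.026 + 0.058) = 0.33 / 0.096 = 3.4375
k* = 3.4375^(1/0.66) ≈ 6.4937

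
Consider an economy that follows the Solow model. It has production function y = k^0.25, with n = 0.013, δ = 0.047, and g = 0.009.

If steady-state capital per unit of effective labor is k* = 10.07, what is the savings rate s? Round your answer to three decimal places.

At the steady state, Δk = 0, so s·k^α = (n + g + δ)·k.
So s / (n + g + δ) = (k*)^(1−α) = 10.07^0.75 = 5.6529.
Therefore s = 5.6529 × (n + g + δ) = 5.6529 × 0.069 = 0.3901.

s ≈ 0.390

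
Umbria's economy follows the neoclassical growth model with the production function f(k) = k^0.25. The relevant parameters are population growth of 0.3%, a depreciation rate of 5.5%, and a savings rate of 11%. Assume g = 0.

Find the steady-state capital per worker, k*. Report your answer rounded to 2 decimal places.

k* ≈ 2.35

At the steady state, Δk = 0, so s·k^α = (n + δ)·k.
Dividing both sides by k: k^(1−α) = s / (n + δ).
k^0.75 = 0.11 / (0.003 + 0.055) = 0.11 / 0.058 = 1.8966
k* = 1.8966^(1/0.75) ≈ 2.3477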